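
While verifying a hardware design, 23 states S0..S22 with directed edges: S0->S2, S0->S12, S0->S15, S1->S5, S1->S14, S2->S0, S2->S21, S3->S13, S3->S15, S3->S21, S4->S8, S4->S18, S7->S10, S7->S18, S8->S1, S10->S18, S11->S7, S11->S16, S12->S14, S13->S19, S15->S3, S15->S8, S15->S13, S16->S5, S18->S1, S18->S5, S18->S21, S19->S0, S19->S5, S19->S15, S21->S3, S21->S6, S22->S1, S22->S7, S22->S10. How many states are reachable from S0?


BFS from S0:
  layer 0: {S0}
  layer 1: {S2, S12, S15}
  layer 2: {S3, S8, S13, S14, S21}
  layer 3: {S1, S6, S19}
  layer 4: {S5}
Reachable set: {S0, S1, S2, S3, S5, S6, S8, S12, S13, S14, S15, S19, S21}
Count = 13

13


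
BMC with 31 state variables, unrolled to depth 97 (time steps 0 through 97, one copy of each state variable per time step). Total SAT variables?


BMC unrolls to depth k, creating one copy of each state var for steps 0..k.
Step count = 97 + 1 = 98 (steps 0 through 97)
Vars per step = 31
Total = 31 * 98 = 3038

3038


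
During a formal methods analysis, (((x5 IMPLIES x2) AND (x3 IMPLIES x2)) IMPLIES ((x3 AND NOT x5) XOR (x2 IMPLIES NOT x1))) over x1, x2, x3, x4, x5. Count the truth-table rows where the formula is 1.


Formula: (((x5 IMPLIES x2) AND (x3 IMPLIES x2)) IMPLIES ((x3 AND NOT x5) XOR (x2 IMPLIES NOT x1))) over 5 vars (32 rows)
Evaluate each row (x1, x2, x3, x4, x5 as bits, MSB first):
  row 0 [00000]: (((0 IMPLIES 0) AND (0 IMPLIES 0)) IMPLIES ((0 AND NOT 0) XOR (0 IMPLIES NOT 0))) -> 1
  row 1 [00001]: (((1 IMPLIES 0) AND (0 IMPLIES 0)) IMPLIES ((0 AND NOT 1) XOR (0 IMPLIES NOT 0))) -> 1
  row 2 [00010]: (((0 IMPLIES 0) AND (0 IMPLIES 0)) IMPLIES ((0 AND NOT 0) XOR (0 IMPLIES NOT 0))) -> 1
  row 3 [00011]: (((1 IMPLIES 0) AND (0 IMPLIES 0)) IMPLIES ((0 AND NOT 1) XOR (0 IMPLIES NOT 0))) -> 1
  row 4 [00100]: (((0 IMPLIES 0) AND (1 IMPLIES 0)) IMPLIES ((1 AND NOT 0) XOR (0 IMPLIES NOT 0))) -> 1
  row 5 [00101]: (((1 IMPLIES 0) AND (1 IMPLIES 0)) IMPLIES ((1 AND NOT 1) XOR (0 IMPLIES NOT 0))) -> 1
  row 6 [00110]: (((0 IMPLIES 0) AND (1 IMPLIES 0)) IMPLIES ((1 AND NOT 0) XOR (0 IMPLIES NOT 0))) -> 1
  row 7 [00111]: (((1 IMPLIES 0) AND (1 IMPLIES 0)) IMPLIES ((1 AND NOT 1) XOR (0 IMPLIES NOT 0))) -> 1
  row 8 [01000]: (((0 IMPLIES 1) AND (0 IMPLIES 1)) IMPLIES ((0 AND NOT 0) XOR (1 IMPLIES NOT 0))) -> 1
  row 9 [01001]: (((1 IMPLIES 1) AND (0 IMPLIES 1)) IMPLIES ((0 AND NOT 1) XOR (1 IMPLIES NOT 0))) -> 1
  row 10 [01010]: (((0 IMPLIES 1) AND (0 IMPLIES 1)) IMPLIES ((0 AND NOT 0) XOR (1 IMPLIES NOT 0))) -> 1
  row 11 [01011]: (((1 IMPLIES 1) AND (0 IMPLIES 1)) IMPLIES ((0 AND NOT 1) XOR (1 IMPLIES NOT 0))) -> 1
  row 12 [01100]: (((0 IMPLIES 1) AND (1 IMPLIES 1)) IMPLIES ((1 AND NOT 0) XOR (1 IMPLIES NOT 0))) -> 0
  row 13 [01101]: (((1 IMPLIES 1) AND (1 IMPLIES 1)) IMPLIES ((1 AND NOT 1) XOR (1 IMPLIES NOT 0))) -> 1
  row 14 [01110]: (((0 IMPLIES 1) AND (1 IMPLIES 1)) IMPLIES ((1 AND NOT 0) XOR (1 IMPLIES NOT 0))) -> 0
  row 15 [01111]: (((1 IMPLIES 1) AND (1 IMPLIES 1)) IMPLIES ((1 AND NOT 1) XOR (1 IMPLIES NOT 0))) -> 1
  row 16 [10000]: (((0 IMPLIES 0) AND (0 IMPLIES 0)) IMPLIES ((0 AND NOT 0) XOR (0 IMPLIES NOT 1))) -> 1
  row 17 [10001]: (((1 IMPLIES 0) AND (0 IMPLIES 0)) IMPLIES ((0 AND NOT 1) XOR (0 IMPLIES NOT 1))) -> 1
  row 18 [10010]: (((0 IMPLIES 0) AND (0 IMPLIES 0)) IMPLIES ((0 AND NOT 0) XOR (0 IMPLIES NOT 1))) -> 1
  row 19 [10011]: (((1 IMPLIES 0) AND (0 IMPLIES 0)) IMPLIES ((0 AND NOT 1) XOR (0 IMPLIES NOT 1))) -> 1
  row 20 [10100]: (((0 IMPLIES 0) AND (1 IMPLIES 0)) IMPLIES ((1 AND NOT 0) XOR (0 IMPLIES NOT 1))) -> 1
  row 21 [10101]: (((1 IMPLIES 0) AND (1 IMPLIES 0)) IMPLIES ((1 AND NOT 1) XOR (0 IMPLIES NOT 1))) -> 1
  row 22 [10110]: (((0 IMPLIES 0) AND (1 IMPLIES 0)) IMPLIES ((1 AND NOT 0) XOR (0 IMPLIES NOT 1))) -> 1
  row 23 [10111]: (((1 IMPLIES 0) AND (1 IMPLIES 0)) IMPLIES ((1 AND NOT 1) XOR (0 IMPLIES NOT 1))) -> 1
  row 24 [11000]: (((0 IMPLIES 1) AND (0 IMPLIES 1)) IMPLIES ((0 AND NOT 0) XOR (1 IMPLIES NOT 1))) -> 0
  row 25 [11001]: (((1 IMPLIES 1) AND (0 IMPLIES 1)) IMPLIES ((0 AND NOT 1) XOR (1 IMPLIES NOT 1))) -> 0
  row 26 [11010]: (((0 IMPLIES 1) AND (0 IMPLIES 1)) IMPLIES ((0 AND NOT 0) XOR (1 IMPLIES NOT 1))) -> 0
  row 27 [11011]: (((1 IMPLIES 1) AND (0 IMPLIES 1)) IMPLIES ((0 AND NOT 1) XOR (1 IMPLIES NOT 1))) -> 0
  row 28 [11100]: (((0 IMPLIES 1) AND (1 IMPLIES 1)) IMPLIES ((1 AND NOT 0) XOR (1 IMPLIES NOT 1))) -> 1
  row 29 [11101]: (((1 IMPLIES 1) AND (1 IMPLIES 1)) IMPLIES ((1 AND NOT 1) XOR (1 IMPLIES NOT 1))) -> 0
  row 30 [11110]: (((0 IMPLIES 1) AND (1 IMPLIES 1)) IMPLIES ((1 AND NOT 0) XOR (1 IMPLIES NOT 1))) -> 1
  row 31 [11111]: (((1 IMPLIES 1) AND (1 IMPLIES 1)) IMPLIES ((1 AND NOT 1) XOR (1 IMPLIES NOT 1))) -> 0
Full result column, 8 rows per line (x1,x2 fixed per line; x3,x4,x5 runs 000..111 left to right):
  rows 0-7 [x1,x2=00]: 11111111  (ones: 8)
  rows 8-15 [x1,x2=01]: 11110101  (ones: 6)
  rows 16-23 [x1,x2=10]: 11111111  (ones: 8)
  rows 24-31 [x1,x2=11]: 00001010  (ones: 2)
Count of 1-rows = 8+6+8+2 = 24

24


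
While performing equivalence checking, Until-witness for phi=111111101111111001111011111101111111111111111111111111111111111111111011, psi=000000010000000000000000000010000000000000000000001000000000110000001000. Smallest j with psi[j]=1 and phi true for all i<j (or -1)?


(phi U psi) at 0: need smallest j with psi[j]=1 and phi[i]=1 for all i in [0,j).
Scan from step 0:
  step 0: phi=1, psi=0 -> continue
  step 1: phi=1, psi=0 -> continue
  step 2: phi=1, psi=0 -> continue
  step 3: phi=1, psi=0 -> continue
  step 7: psi=1 and phi held for [0,7) -> witness found
Witness step = 7

7


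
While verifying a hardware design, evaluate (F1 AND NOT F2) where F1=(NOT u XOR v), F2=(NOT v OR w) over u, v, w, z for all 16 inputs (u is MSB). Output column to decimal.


F1 = (NOT u XOR v)
F2 = (NOT v OR w)
Counterexample to F1=>F2 is where F1=1 and F2=0.
Evaluate each row (bits = u,v,w,z, MSB first):
  row 0 [0000]: F1=1 F2=1 -> F1&~F2 -> 0
  row 1 [0001]: F1=1 F2=1 -> F1&~F2 -> 0
  row 2 [0010]: F1=1 F2=1 -> F1&~F2 -> 0
  row 3 [0011]: F1=1 F2=1 -> F1&~F2 -> 0
  row 4 [0100]: F1=0 F2=0 -> F1&~F2 -> 0
  row 5 [0101]: F1=0 F2=0 -> F1&~F2 -> 0
  row 6 [0110]: F1=0 F2=1 -> F1&~F2 -> 0
  row 7 [0111]: F1=0 F2=1 -> F1&~F2 -> 0
  row 8 [1000]: F1=0 F2=1 -> F1&~F2 -> 0
  row 9 [1001]: F1=0 F2=1 -> F1&~F2 -> 0
  row 10 [1010]: F1=0 F2=1 -> F1&~F2 -> 0
  row 11 [1011]: F1=0 F2=1 -> F1&~F2 -> 0
  row 12 [1100]: F1=1 F2=0 -> F1&~F2 -> 1
  row 13 [1101]: F1=1 F2=0 -> F1&~F2 -> 1
  row 14 [1110]: F1=1 F2=1 -> F1&~F2 -> 0
  row 15 [1111]: F1=1 F2=1 -> F1&~F2 -> 0
Full result column, 4 rows per line (u,v fixed per line; w,z runs 00..11 left to right):
  rows 0-3 [u,v=00]: 0000  = hex 0
  rows 4-7 [u,v=01]: 0000  = hex 0
  rows 8-11 [u,v=10]: 0000  = hex 0
  rows 12-15 [u,v=11]: 1100  = hex C
Counterexample vector (row 0 .. row 15) = 0000000000001100
Output column grouped in 4s = 0000 0000 0000 1100 = 0x000C
Convert to decimal digit by digit (value = value*16 + digit):
  0 -> 0
  0*16 + 0 = 0
  0*16 + 0 = 0
  0*16 + 12 (C) = 12
Decimal = 12

12


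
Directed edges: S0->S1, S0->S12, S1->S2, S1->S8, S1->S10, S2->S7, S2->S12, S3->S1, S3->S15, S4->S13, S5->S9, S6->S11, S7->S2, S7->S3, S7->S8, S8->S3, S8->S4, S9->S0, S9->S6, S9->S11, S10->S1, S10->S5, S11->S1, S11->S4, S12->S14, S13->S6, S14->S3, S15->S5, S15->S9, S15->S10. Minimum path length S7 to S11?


BFS layer-by-layer from S7:
  dist 0: {S7}
  dist 1: {S2, S3, S8}
  dist 2: {S1, S4, S12, S15}
  dist 3: {S5, S9, S10, S13, S14}
  dist 4: {S0, S6, S11}
  -> S11 reached at distance 4
Shortest path length = 4

4


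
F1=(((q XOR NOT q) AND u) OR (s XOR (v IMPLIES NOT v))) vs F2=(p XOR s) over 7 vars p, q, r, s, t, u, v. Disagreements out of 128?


F1 = (((q XOR NOT q) AND u) OR (s XOR (v IMPLIES NOT v)))
F2 = (p XOR s)
Evaluate both on each of 128 rows (bits = p,q,r,s,t,u,v):
  row 0 [0000000]: F1=1 F2=0 (differ) -> 1
  row 1 [0000001]: F1=0 F2=0 -> 0
  row 2 [0000010]: F1=1 F2=0 (differ) -> 1
  row 3 [0000011]: F1=1 F2=0 (differ) -> 1
  row 4 [0000100]: F1=1 F2=0 (differ) -> 1
  (every remaining row is evaluated the same way; all 128 results are listed next)
Full result column, 8 rows per line (p,q,r,s fixed per line; t,u,v runs 000..111 left to right):
  rows 0-7 [p,q,r,s=0000]: 10111011  (ones: 6)
  rows 8-15 [p,q,r,s=0001]: 10001000  (ones: 2)
  rows 16-23 [p,q,r,s=0010]: 10111011  (ones: 6)
  rows 24-31 [p,q,r,s=0011]: 10001000  (ones: 2)
  rows 32-39 [p,q,r,s=0100]: 10111011  (ones: 6)
  rows 40-47 [p,q,r,s=0101]: 10001000  (ones: 2)
  rows 48-55 [p,q,r,s=0110]: 10111011  (ones: 6)
  rows 56-63 [p,q,r,s=0111]: 10001000  (ones: 2)
  rows 64-71 [p,q,r,s=1000]: 01000100  (ones: 2)
  rows 72-79 [p,q,r,s=1001]: 01110111  (ones: 6)
  rows 80-87 [p,q,r,s=1010]: 01000100  (ones: 2)
  rows 88-95 [p,q,r,s=1011]: 01110111  (ones: 6)
  rows 96-103 [p,q,r,s=1100]: 01000100  (ones: 2)
  rows 104-111 [p,q,r,s=1101]: 01110111  (ones: 6)
  rows 112-119 [p,q,r,s=1110]: 01000100  (ones: 2)
  rows 120-127 [p,q,r,s=1111]: 01110111  (ones: 6)
Disagreements = 6+2+6+2+6+2+6+2+2+6+2+6+2+6+2+6 = 64

64


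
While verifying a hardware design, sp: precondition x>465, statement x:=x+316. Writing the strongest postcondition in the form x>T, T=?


Formula: sp(P, x:=E) = exists old_x. (x = E[old_x/x]) AND P[old_x/x] (old_x is the value of x before the assignment; eliminate old_x by solving x = E[old_x/x] for old_x)
Step 1: Precondition P: x>465, i.e. old_x > 465
Step 2: Assignment gives x = old_x + 316, so old_x = x - 316
Step 3: Substitute into P: x - 316 > 465
Step 4: Simplify: x > 465+316 = 781

781


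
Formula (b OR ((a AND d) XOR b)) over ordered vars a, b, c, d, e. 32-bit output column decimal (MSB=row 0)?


Formula: (b OR ((a AND d) XOR b)) over a, b, c, d, e (32 rows)
Evaluate each row (bits = a,b,c,d,e, MSB first):
  row 0 [00000]: (0 OR ((0 AND 0) XOR 0)) -> 0
  row 1 [00001]: (0 OR ((0 AND 0) XOR 0)) -> 0
  row 2 [00010]: (0 OR ((0 AND 1) XOR 0)) -> 0
  row 3 [00011]: (0 OR ((0 AND 1) XOR 0)) -> 0
  row 4 [00100]: (0 OR ((0 AND 0) XOR 0)) -> 0
  row 5 [00101]: (0 OR ((0 AND 0) XOR 0)) -> 0
  row 6 [00110]: (0 OR ((0 AND 1) XOR 0)) -> 0
  row 7 [00111]: (0 OR ((0 AND 1) XOR 0)) -> 0
  row 8 [01000]: (1 OR ((0 AND 0) XOR 1)) -> 1
  row 9 [01001]: (1 OR ((0 AND 0) XOR 1)) -> 1
  row 10 [01010]: (1 OR ((0 AND 1) XOR 1)) -> 1
  row 11 [01011]: (1 OR ((0 AND 1) XOR 1)) -> 1
  row 12 [01100]: (1 OR ((0 AND 0) XOR 1)) -> 1
  row 13 [01101]: (1 OR ((0 AND 0) XOR 1)) -> 1
  row 14 [01110]: (1 OR ((0 AND 1) XOR 1)) -> 1
  row 15 [01111]: (1 OR ((0 AND 1) XOR 1)) -> 1
  row 16 [10000]: (0 OR ((1 AND 0) XOR 0)) -> 0
  row 17 [10001]: (0 OR ((1 AND 0) XOR 0)) -> 0
  row 18 [10010]: (0 OR ((1 AND 1) XOR 0)) -> 1
  row 19 [10011]: (0 OR ((1 AND 1) XOR 0)) -> 1
  row 20 [10100]: (0 OR ((1 AND 0) XOR 0)) -> 0
  row 21 [10101]: (0 OR ((1 AND 0) XOR 0)) -> 0
  row 22 [10110]: (0 OR ((1 AND 1) XOR 0)) -> 1
  row 23 [10111]: (0 OR ((1 AND 1) XOR 0)) -> 1
  row 24 [11000]: (1 OR ((1 AND 0) XOR 1)) -> 1
  row 25 [11001]: (1 OR ((1 AND 0) XOR 1)) -> 1
  row 26 [11010]: (1 OR ((1 AND 1) XOR 1)) -> 1
  row 27 [11011]: (1 OR ((1 AND 1) XOR 1)) -> 1
  row 28 [11100]: (1 OR ((1 AND 0) XOR 1)) -> 1
  row 29 [11101]: (1 OR ((1 AND 0) XOR 1)) -> 1
  row 30 [11110]: (1 OR ((1 AND 1) XOR 1)) -> 1
  row 31 [11111]: (1 OR ((1 AND 1) XOR 1)) -> 1
Full result column, 4 rows per line (a,b,c fixed per line; d,e runs 00..11 left to right):
  rows 0-3 [a,b,c=000]: 0000  = hex 0
  rows 4-7 [a,b,c=001]: 0000  = hex 0
  rows 8-11 [a,b,c=010]: 1111  = hex F
  rows 12-15 [a,b,c=011]: 1111  = hex F
  rows 16-19 [a,b,c=100]: 0011  = hex 3
  rows 20-23 [a,b,c=101]: 0011  = hex 3
  rows 24-27 [a,b,c=110]: 1111  = hex F
  rows 28-31 [a,b,c=111]: 1111  = hex F
Output column (row 0 .. row 31) = 00000000111111110011001111111111
Output column grouped in 4s = 0000 0000 1111 1111 0011 0011 1111 1111 = 0x00FF33FF
Convert to decimal digit by digit (value = value*16 + digit):
  0 -> 0
  0*16 + 0 = 0
  0*16 + 15 (F) = 15
  15*16 + 15 (F) = 255
  255*16 + 3 = 4083
  4083*16 + 3 = 65331
  65331*16 + 15 (F) = 1045311
  1045311*16 + 15 (F) = 16724991
Decimal = 16724991

16724991


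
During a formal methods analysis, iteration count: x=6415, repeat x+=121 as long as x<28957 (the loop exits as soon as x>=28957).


Step 1: x goes from 6415 toward 28957 by 121; the body runs while x<28957, so iterations = ceil((bound-start)/step)
Step 2: Distance=22542
Step 3: ceil(22542/121)=187

187


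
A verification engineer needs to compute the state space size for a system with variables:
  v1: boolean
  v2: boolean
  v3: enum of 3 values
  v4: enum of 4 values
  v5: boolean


State space = product of domain sizes of all variables.
Domain sizes:
  v1 (boolean): 2
  v2 (boolean): 2
  v3 (enum of 3 values): 3
  v4 (enum of 4 values): 4
  v5 (boolean): 2
Product = 2 * 2 * 3 * 4 * 2 = 96

96


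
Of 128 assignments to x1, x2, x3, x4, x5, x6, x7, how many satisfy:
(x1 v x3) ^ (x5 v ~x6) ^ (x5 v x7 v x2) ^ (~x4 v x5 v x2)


CNF with 4 clauses over 7 vars (128 assignments).
An assignment satisfies CNF iff every clause has >=1 true literal.
Check each row (bits = x1,x2,x3,x4,x5,x6,x7; clause T/F shown):
  row 0 [0000000]: clauses=FTFT -> 0
  row 1 [0000001]: clauses=FTTT -> 0
  row 2 [0000010]: clauses=FFFT -> 0
  row 3 [0000011]: clauses=FFTT -> 0
  row 4 [0000100]: clauses=FTTT -> 0
  (every remaining row is evaluated the same way; all 128 results are listed next)
Full result column, 8 rows per line (x1,x2,x3,x4 fixed per line; x5,x6,x7 runs 000..111 left to right):
  rows 0-7 [x1,x2,x3,x4=0000]: 00000000  (ones: 0)
  rows 8-15 [x1,x2,x3,x4=0001]: 00000000  (ones: 0)
  rows 16-23 [x1,x2,x3,x4=0010]: 01001111  (ones: 5)
  rows 24-31 [x1,x2,x3,x4=0011]: 00001111  (ones: 4)
  rows 32-39 [x1,x2,x3,x4=0100]: 00000000  (ones: 0)
  rows 40-47 [x1,x2,x3,x4=0101]: 00000000  (ones: 0)
  rows 48-55 [x1,x2,x3,x4=0110]: 11001111  (ones: 6)
  rows 56-63 [x1,x2,x3,x4=0111]: 11001111  (ones: 6)
  rows 64-71 [x1,x2,x3,x4=1000]: 01001111  (ones: 5)
  rows 72-79 [x1,x2,x3,x4=1001]: 00001111  (ones: 4)
  rows 80-87 [x1,x2,x3,x4=1010]: 01001111  (ones: 5)
  rows 88-95 [x1,x2,x3,x4=1011]: 00001111  (ones: 4)
  rows 96-103 [x1,x2,x3,x4=1100]: 11001111  (ones: 6)
  rows 104-111 [x1,x2,x3,x4=1101]: 11001111  (ones: 6)
  rows 112-119 [x1,x2,x3,x4=1110]: 11001111  (ones: 6)
  rows 120-127 [x1,x2,x3,x4=1111]: 11001111  (ones: 6)
Satisfying assignments = 0+0+5+4+0+0+6+6+5+4+5+4+6+6+6+6 = 63

63


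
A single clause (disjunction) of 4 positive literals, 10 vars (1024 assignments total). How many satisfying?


Step 1: Total=2^10=1024
Step 2: Unsat when all 4 false: 2^6=64
Step 3: Sat=1024-64=960

960


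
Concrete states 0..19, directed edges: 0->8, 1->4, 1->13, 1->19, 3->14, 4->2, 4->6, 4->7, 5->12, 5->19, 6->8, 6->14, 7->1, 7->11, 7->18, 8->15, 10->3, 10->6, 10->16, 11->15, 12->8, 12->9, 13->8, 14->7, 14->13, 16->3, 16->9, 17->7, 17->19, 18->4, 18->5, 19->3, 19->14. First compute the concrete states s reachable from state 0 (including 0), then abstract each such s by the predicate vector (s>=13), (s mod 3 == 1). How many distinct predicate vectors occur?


BFS from 0:
Concrete reachable: {0, 8, 15}
Abstract via predicates (s>=13), (s mod 3 == 1):
  (0,0) <- {0, 8}
  (1,0) <- {15}
Distinct abstract states = 2

2


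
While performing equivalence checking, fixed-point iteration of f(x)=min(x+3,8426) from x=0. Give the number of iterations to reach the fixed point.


Step 1: x=0, cap=8426, increment=3
Step 2: x grows by 3 each step until capped at 8426; fixed point is x=8426
Step 3: iterations = ceil(8426/3) = 2809

2809


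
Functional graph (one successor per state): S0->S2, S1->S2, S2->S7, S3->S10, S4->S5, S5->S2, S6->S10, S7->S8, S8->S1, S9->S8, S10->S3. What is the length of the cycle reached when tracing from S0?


Trace from S0 until a state repeats:
  S0 -> S2 -> S7 -> S8 -> S1 -> S2
S2 first seen at step 1, revisited at step 5.
Cycle length = 5 - 1 = 4

4


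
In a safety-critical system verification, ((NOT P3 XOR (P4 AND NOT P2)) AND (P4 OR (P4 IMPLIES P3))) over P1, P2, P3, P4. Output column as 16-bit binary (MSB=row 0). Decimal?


Formula: ((NOT P3 XOR (P4 AND NOT P2)) AND (P4 OR (P4 IMPLIES P3))) over P1, P2, P3, P4 (16 rows)
Evaluate each row (bits = P1,P2,P3,P4, MSB first):
  row 0 [0000]: ((NOT 0 XOR (0 AND NOT 0)) AND (0 OR (0 IMPLIES 0))) -> 1
  row 1 [0001]: ((NOT 0 XOR (1 AND NOT 0)) AND (1 OR (1 IMPLIES 0))) -> 0
  row 2 [0010]: ((NOT 1 XOR (0 AND NOT 0)) AND (0 OR (0 IMPLIES 1))) -> 0
  row 3 [0011]: ((NOT 1 XOR (1 AND NOT 0)) AND (1 OR (1 IMPLIES 1))) -> 1
  row 4 [0100]: ((NOT 0 XOR (0 AND NOT 1)) AND (0 OR (0 IMPLIES 0))) -> 1
  row 5 [0101]: ((NOT 0 XOR (1 AND NOT 1)) AND (1 OR (1 IMPLIES 0))) -> 1
  row 6 [0110]: ((NOT 1 XOR (0 AND NOT 1)) AND (0 OR (0 IMPLIES 1))) -> 0
  row 7 [0111]: ((NOT 1 XOR (1 AND NOT 1)) AND (1 OR (1 IMPLIES 1))) -> 0
  row 8 [1000]: ((NOT 0 XOR (0 AND NOT 0)) AND (0 OR (0 IMPLIES 0))) -> 1
  row 9 [1001]: ((NOT 0 XOR (1 AND NOT 0)) AND (1 OR (1 IMPLIES 0))) -> 0
  row 10 [1010]: ((NOT 1 XOR (0 AND NOT 0)) AND (0 OR (0 IMPLIES 1))) -> 0
  row 11 [1011]: ((NOT 1 XOR (1 AND NOT 0)) AND (1 OR (1 IMPLIES 1))) -> 1
  row 12 [1100]: ((NOT 0 XOR (0 AND NOT 1)) AND (0 OR (0 IMPLIES 0))) -> 1
  row 13 [1101]: ((NOT 0 XOR (1 AND NOT 1)) AND (1 OR (1 IMPLIES 0))) -> 1
  row 14 [1110]: ((NOT 1 XOR (0 AND NOT 1)) AND (0 OR (0 IMPLIES 1))) -> 0
  row 15 [1111]: ((NOT 1 XOR (1 AND NOT 1)) AND (1 OR (1 IMPLIES 1))) -> 0
Full result column, 4 rows per line (P1,P2 fixed per line; P3,P4 runs 00..11 left to right):
  rows 0-3 [P1,P2=00]: 1001  = hex 9
  rows 4-7 [P1,P2=01]: 1100  = hex C
  rows 8-11 [P1,P2=10]: 1001  = hex 9
  rows 12-15 [P1,P2=11]: 1100  = hex C
Output column (row 0 .. row 15) = 1001110010011100
Output column grouped in 4s = 1001 1100 1001 1100 = 0x9C9C
Convert to decimal digit by digit (value = value*16 + digit):
  9 -> 9
  9*16 + 12 (C) = 156
  156*16 + 9 = 2505
  2505*16 + 12 (C) = 40092
Decimal = 40092

40092


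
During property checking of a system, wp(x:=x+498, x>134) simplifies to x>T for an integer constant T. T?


Formula: wp(x:=E, P) = P[E/x] (substitute E for x in postcondition)
Step 1: Postcondition: x>134
Step 2: Substitute x+498 for x: x+498>134
Step 3: Solve for x: x > 134-498 = -364

-364


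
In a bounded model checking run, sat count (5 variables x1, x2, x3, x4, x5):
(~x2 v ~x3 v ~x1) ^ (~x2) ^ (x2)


CNF with 3 clauses over 5 vars (32 assignments).
An assignment satisfies CNF iff every clause has >=1 true literal.
Check each row (bits = x1,x2,x3,x4,x5; clause T/F shown):
  row 0 [00000]: clauses=TTF -> 0
  row 1 [00001]: clauses=TTF -> 0
  row 2 [00010]: clauses=TTF -> 0
  row 3 [00011]: clauses=TTF -> 0
  row 4 [00100]: clauses=TTF -> 0
  row 5 [00101]: clauses=TTF -> 0
  row 6 [00110]: clauses=TTF -> 0
  row 7 [00111]: clauses=TTF -> 0
  row 8 [01000]: clauses=TFT -> 0
  row 9 [01001]: clauses=TFT -> 0
  row 10 [01010]: clauses=TFT -> 0
  row 11 [01011]: clauses=TFT -> 0
  row 12 [01100]: clauses=TFT -> 0
  row 13 [01101]: clauses=TFT -> 0
  row 14 [01110]: clauses=TFT -> 0
  row 15 [01111]: clauses=TFT -> 0
  row 16 [10000]: clauses=TTF -> 0
  row 17 [10001]: clauses=TTF -> 0
  row 18 [10010]: clauses=TTF -> 0
  row 19 [10011]: clauses=TTF -> 0
  row 20 [10100]: clauses=TTF -> 0
  row 21 [10101]: clauses=TTF -> 0
  row 22 [10110]: clauses=TTF -> 0
  row 23 [10111]: clauses=TTF -> 0
  row 24 [11000]: clauses=TFT -> 0
  row 25 [11001]: clauses=TFT -> 0
  row 26 [11010]: clauses=TFT -> 0
  row 27 [11011]: clauses=TFT -> 0
  row 28 [11100]: clauses=FFT -> 0
  row 29 [11101]: clauses=FFT -> 0
  row 30 [11110]: clauses=FFT -> 0
  row 31 [11111]: clauses=FFT -> 0
Full result column, 8 rows per line (x1,x2 fixed per line; x3,x4,x5 runs 000..111 left to right):
  rows 0-7 [x1,x2=00]: 00000000  (ones: 0)
  rows 8-15 [x1,x2=01]: 00000000  (ones: 0)
  rows 16-23 [x1,x2=10]: 00000000  (ones: 0)
  rows 24-31 [x1,x2=11]: 00000000  (ones: 0)
Satisfying assignments = 0+0+0+0 = 0

0


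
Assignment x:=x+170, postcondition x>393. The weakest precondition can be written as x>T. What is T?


Formula: wp(x:=E, P) = P[E/x] (substitute E for x in postcondition)
Step 1: Postcondition: x>393
Step 2: Substitute x+170 for x: x+170>393
Step 3: Solve for x: x > 393-170 = 223

223


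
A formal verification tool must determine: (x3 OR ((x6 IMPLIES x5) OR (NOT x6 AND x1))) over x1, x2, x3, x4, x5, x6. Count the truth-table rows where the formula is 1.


Formula: (x3 OR ((x6 IMPLIES x5) OR (NOT x6 AND x1))) over 6 vars (64 rows)
Evaluate each row (x1, x2, x3, x4, x5, x6 as bits, MSB first):
  row 0 [000000]: (0 OR ((0 IMPLIES 0) OR (NOT 0 AND 0))) -> 1
  row 1 [000001]: (0 OR ((1 IMPLIES 0) OR (NOT 1 AND 0))) -> 0
  row 2 [000010]: (0 OR ((0 IMPLIES 1) OR (NOT 0 AND 0))) -> 1
  row 3 [000011]: (0 OR ((1 IMPLIES 1) OR (NOT 1 AND 0))) -> 1
  row 4 [000100]: (0 OR ((0 IMPLIES 0) OR (NOT 0 AND 0))) -> 1
  (every remaining row is evaluated the same way; all 64 results are listed next)
Full result column, 8 rows per line (x1,x2,x3 fixed per line; x4,x5,x6 runs 000..111 left to right):
  rows 0-7 [x1,x2,x3=000]: 10111011  (ones: 6)
  rows 8-15 [x1,x2,x3=001]: 11111111  (ones: 8)
  rows 16-23 [x1,x2,x3=010]: 10111011  (ones: 6)
  rows 24-31 [x1,x2,x3=011]: 11111111  (ones: 8)
  rows 32-39 [x1,x2,x3=100]: 10111011  (ones: 6)
  rows 40-47 [x1,x2,x3=101]: 11111111  (ones: 8)
  rows 48-55 [x1,x2,x3=110]: 10111011  (ones: 6)
  rows 56-63 [x1,x2,x3=111]: 11111111  (ones: 8)
Count of 1-rows = 6+8+6+8+6+8+6+8 = 56

56


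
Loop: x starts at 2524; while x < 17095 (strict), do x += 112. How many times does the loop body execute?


Step 1: x goes from 2524 toward 17095 by 112; the body runs while x<17095, so iterations = ceil((bound-start)/step)
Step 2: Distance=14571
Step 3: ceil(14571/112)=131

131


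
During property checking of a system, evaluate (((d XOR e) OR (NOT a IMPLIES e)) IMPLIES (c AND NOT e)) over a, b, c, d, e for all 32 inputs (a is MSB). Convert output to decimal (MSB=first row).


Formula: (((d XOR e) OR (NOT a IMPLIES e)) IMPLIES (c AND NOT e)) over a, b, c, d, e (32 rows)
Evaluate each row (bits = a,b,c,d,e, MSB first):
  row 0 [00000]: (((0 XOR 0) OR (NOT 0 IMPLIES 0)) IMPLIES (0 AND NOT 0)) -> 1
  row 1 [00001]: (((0 XOR 1) OR (NOT 0 IMPLIES 1)) IMPLIES (0 AND NOT 1)) -> 0
  row 2 [00010]: (((1 XOR 0) OR (NOT 0 IMPLIES 0)) IMPLIES (0 AND NOT 0)) -> 0
  row 3 [00011]: (((1 XOR 1) OR (NOT 0 IMPLIES 1)) IMPLIES (0 AND NOT 1)) -> 0
  row 4 [00100]: (((0 XOR 0) OR (NOT 0 IMPLIES 0)) IMPLIES (1 AND NOT 0)) -> 1
  row 5 [00101]: (((0 XOR 1) OR (NOT 0 IMPLIES 1)) IMPLIES (1 AND NOT 1)) -> 0
  row 6 [00110]: (((1 XOR 0) OR (NOT 0 IMPLIES 0)) IMPLIES (1 AND NOT 0)) -> 1
  row 7 [00111]: (((1 XOR 1) OR (NOT 0 IMPLIES 1)) IMPLIES (1 AND NOT 1)) -> 0
  row 8 [01000]: (((0 XOR 0) OR (NOT 0 IMPLIES 0)) IMPLIES (0 AND NOT 0)) -> 1
  row 9 [01001]: (((0 XOR 1) OR (NOT 0 IMPLIES 1)) IMPLIES (0 AND NOT 1)) -> 0
  row 10 [01010]: (((1 XOR 0) OR (NOT 0 IMPLIES 0)) IMPLIES (0 AND NOT 0)) -> 0
  row 11 [01011]: (((1 XOR 1) OR (NOT 0 IMPLIES 1)) IMPLIES (0 AND NOT 1)) -> 0
  row 12 [01100]: (((0 XOR 0) OR (NOT 0 IMPLIES 0)) IMPLIES (1 AND NOT 0)) -> 1
  row 13 [01101]: (((0 XOR 1) OR (NOT 0 IMPLIES 1)) IMPLIES (1 AND NOT 1)) -> 0
  row 14 [01110]: (((1 XOR 0) OR (NOT 0 IMPLIES 0)) IMPLIES (1 AND NOT 0)) -> 1
  row 15 [01111]: (((1 XOR 1) OR (NOT 0 IMPLIES 1)) IMPLIES (1 AND NOT 1)) -> 0
  row 16 [10000]: (((0 XOR 0) OR (NOT 1 IMPLIES 0)) IMPLIES (0 AND NOT 0)) -> 0
  row 17 [10001]: (((0 XOR 1) OR (NOT 1 IMPLIES 1)) IMPLIES (0 AND NOT 1)) -> 0
  row 18 [10010]: (((1 XOR 0) OR (NOT 1 IMPLIES 0)) IMPLIES (0 AND NOT 0)) -> 0
  row 19 [10011]: (((1 XOR 1) OR (NOT 1 IMPLIES 1)) IMPLIES (0 AND NOT 1)) -> 0
  row 20 [10100]: (((0 XOR 0) OR (NOT 1 IMPLIES 0)) IMPLIES (1 AND NOT 0)) -> 1
  row 21 [10101]: (((0 XOR 1) OR (NOT 1 IMPLIES 1)) IMPLIES (1 AND NOT 1)) -> 0
  row 22 [10110]: (((1 XOR 0) OR (NOT 1 IMPLIES 0)) IMPLIES (1 AND NOT 0)) -> 1
  row 23 [10111]: (((1 XOR 1) OR (NOT 1 IMPLIES 1)) IMPLIES (1 AND NOT 1)) -> 0
  row 24 [11000]: (((0 XOR 0) OR (NOT 1 IMPLIES 0)) IMPLIES (0 AND NOT 0)) -> 0
  row 25 [11001]: (((0 XOR 1) OR (NOT 1 IMPLIES 1)) IMPLIES (0 AND NOT 1)) -> 0
  row 26 [11010]: (((1 XOR 0) OR (NOT 1 IMPLIES 0)) IMPLIES (0 AND NOT 0)) -> 0
  row 27 [11011]: (((1 XOR 1) OR (NOT 1 IMPLIES 1)) IMPLIES (0 AND NOT 1)) -> 0
  row 28 [11100]: (((0 XOR 0) OR (NOT 1 IMPLIES 0)) IMPLIES (1 AND NOT 0)) -> 1
  row 29 [11101]: (((0 XOR 1) OR (NOT 1 IMPLIES 1)) IMPLIES (1 AND NOT 1)) -> 0
  row 30 [11110]: (((1 XOR 0) OR (NOT 1 IMPLIES 0)) IMPLIES (1 AND NOT 0)) -> 1
  row 31 [11111]: (((1 XOR 1) OR (NOT 1 IMPLIES 1)) IMPLIES (1 AND NOT 1)) -> 0
Full result column, 4 rows per line (a,b,c fixed per line; d,e runs 00..11 left to right):
  rows 0-3 [a,b,c=000]: 1000  = hex 8
  rows 4-7 [a,b,c=001]: 1010  = hex A
  rows 8-11 [a,b,c=010]: 1000  = hex 8
  rows 12-15 [a,b,c=011]: 1010  = hex A
  rows 16-19 [a,b,c=100]: 0000  = hex 0
  rows 20-23 [a,b,c=101]: 1010  = hex A
  rows 24-27 [a,b,c=110]: 0000  = hex 0
  rows 28-31 [a,b,c=111]: 1010  = hex A
Output column (row 0 .. row 31) = 10001010100010100000101000001010
Output column grouped in 4s = 1000 1010 1000 1010 0000 1010 0000 1010 = 0x8A8A0A0A
Convert to decimal digit by digit (value = value*16 + digit):
  8 -> 8
  8*16 + 10 (A) = 138
  138*16 + 8 = 2216
  2216*16 + 10 (A) = 35466
  35466*16 + 0 = 567456
  567456*16 + 10 (A) = 9079306
  9079306*16 + 0 = 145268896
  145268896*16 + 10 (A) = 2324302346
Decimal = 2324302346

2324302346


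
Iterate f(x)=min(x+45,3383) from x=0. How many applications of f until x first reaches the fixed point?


Step 1: x=0, cap=3383, increment=45
Step 2: x grows by 45 each step until capped at 3383; fixed point is x=3383
Step 3: iterations = ceil(3383/45) = 76

76


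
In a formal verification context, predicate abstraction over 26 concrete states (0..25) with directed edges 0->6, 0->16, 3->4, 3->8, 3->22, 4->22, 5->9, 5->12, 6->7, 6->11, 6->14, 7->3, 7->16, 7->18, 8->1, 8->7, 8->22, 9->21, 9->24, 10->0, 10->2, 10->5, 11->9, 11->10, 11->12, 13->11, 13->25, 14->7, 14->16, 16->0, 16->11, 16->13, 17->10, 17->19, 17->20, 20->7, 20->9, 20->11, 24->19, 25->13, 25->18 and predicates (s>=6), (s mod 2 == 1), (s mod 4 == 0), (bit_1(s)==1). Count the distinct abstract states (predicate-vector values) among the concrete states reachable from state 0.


BFS from 0:
Concrete reachable: {0, 1, 2, 3, 4, 5, 6, 7, 8, 9, 10, 11, 12, 13, 14, 16, 18, 19, 21, 22, 24, 25}
Abstract via predicates (s>=6), (s mod 2 == 1), (s mod 4 == 0), (bit_1(s)==1):
  (0,0,0,1) <- {2}
  (0,0,1,0) <- {0, 4}
  (0,1,0,0) <- {1, 5}
  (0,1,0,1) <- {3}
  (1,0,0,1) <- {6, 10, 14, 18, 22}
  (1,0,1,0) <- {8, 12, 16, 24}
  (1,1,0,0) <- {9, 13, 21, 25}
  (1,1,0,1) <- {7, 11, 19}
Distinct abstract states = 8

8


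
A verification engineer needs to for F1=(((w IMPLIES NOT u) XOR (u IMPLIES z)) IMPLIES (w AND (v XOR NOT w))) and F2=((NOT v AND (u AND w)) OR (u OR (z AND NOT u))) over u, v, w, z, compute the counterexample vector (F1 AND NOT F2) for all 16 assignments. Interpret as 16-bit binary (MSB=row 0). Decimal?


F1 = (((w IMPLIES NOT u) XOR (u IMPLIES z)) IMPLIES (w AND (v XOR NOT w)))
F2 = ((NOT v AND (u AND w)) OR (u OR (z AND NOT u)))
Counterexample to F1=>F2 is where F1=1 and F2=0.
Evaluate each row (bits = u,v,w,z, MSB first):
  row 0 [0000]: F1=1 F2=0 -> F1&~F2 -> 1
  row 1 [0001]: F1=1 F2=1 -> F1&~F2 -> 0
  row 2 [0010]: F1=1 F2=0 -> F1&~F2 -> 1
  row 3 [0011]: F1=1 F2=1 -> F1&~F2 -> 0
  row 4 [0100]: F1=1 F2=0 -> F1&~F2 -> 1
  row 5 [0101]: F1=1 F2=1 -> F1&~F2 -> 0
  row 6 [0110]: F1=1 F2=0 -> F1&~F2 -> 1
  row 7 [0111]: F1=1 F2=1 -> F1&~F2 -> 0
  row 8 [1000]: F1=0 F2=1 -> F1&~F2 -> 0
  row 9 [1001]: F1=1 F2=1 -> F1&~F2 -> 0
  row 10 [1010]: F1=1 F2=1 -> F1&~F2 -> 0
  row 11 [1011]: F1=0 F2=1 -> F1&~F2 -> 0
  row 12 [1100]: F1=0 F2=1 -> F1&~F2 -> 0
  row 13 [1101]: F1=1 F2=1 -> F1&~F2 -> 0
  row 14 [1110]: F1=1 F2=1 -> F1&~F2 -> 0
  row 15 [1111]: F1=1 F2=1 -> F1&~F2 -> 0
Full result column, 4 rows per line (u,v fixed per line; w,z runs 00..11 left to right):
  rows 0-3 [u,v=00]: 1010  = hex A
  rows 4-7 [u,v=01]: 1010  = hex A
  rows 8-11 [u,v=10]: 0000  = hex 0
  rows 12-15 [u,v=11]: 0000  = hex 0
Counterexample vector (row 0 .. row 15) = 1010101000000000
Output column grouped in 4s = 1010 1010 0000 0000 = 0xAA00
Convert to decimal digit by digit (value = value*16 + digit):
  A -> 10
  10*16 + 10 (A) = 170
  170*16 + 0 = 2720
  2720*16 + 0 = 43520
Decimal = 43520

43520


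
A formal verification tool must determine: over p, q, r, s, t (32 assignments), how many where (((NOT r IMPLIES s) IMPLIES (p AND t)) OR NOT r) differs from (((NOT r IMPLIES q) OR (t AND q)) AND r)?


F1 = (((NOT r IMPLIES s) IMPLIES (p AND t)) OR NOT r)
F2 = (((NOT r IMPLIES q) OR (t AND q)) AND r)
Evaluate both on each of 32 rows (bits = p,q,r,s,t):
  row 0 [00000]: F1=1 F2=0 (differ) -> 1
  row 1 [00001]: F1=1 F2=0 (differ) -> 1
  row 2 [00010]: F1=1 F2=0 (differ) -> 1
  row 3 [00011]: F1=1 F2=0 (differ) -> 1
  row 4 [00100]: F1=0 F2=1 (differ) -> 1
  row 5 [00101]: F1=0 F2=1 (differ) -> 1
  row 6 [00110]: F1=0 F2=1 (differ) -> 1
  row 7 [00111]: F1=0 F2=1 (differ) -> 1
  row 8 [01000]: F1=1 F2=0 (differ) -> 1
  row 9 [01001]: F1=1 F2=0 (differ) -> 1
  row 10 [01010]: F1=1 F2=0 (differ) -> 1
  row 11 [01011]: F1=1 F2=0 (differ) -> 1
  row 12 [01100]: F1=0 F2=1 (differ) -> 1
  row 13 [01101]: F1=0 F2=1 (differ) -> 1
  row 14 [01110]: F1=0 F2=1 (differ) -> 1
  row 15 [01111]: F1=0 F2=1 (differ) -> 1
  row 16 [10000]: F1=1 F2=0 (differ) -> 1
  row 17 [10001]: F1=1 F2=0 (differ) -> 1
  row 18 [10010]: F1=1 F2=0 (differ) -> 1
  row 19 [10011]: F1=1 F2=0 (differ) -> 1
  row 20 [10100]: F1=0 F2=1 (differ) -> 1
  row 21 [10101]: F1=1 F2=1 -> 0
  row 22 [10110]: F1=0 F2=1 (differ) -> 1
  row 23 [10111]: F1=1 F2=1 -> 0
  row 24 [11000]: F1=1 F2=0 (differ) -> 1
  row 25 [11001]: F1=1 F2=0 (differ) -> 1
  row 26 [11010]: F1=1 F2=0 (differ) -> 1
  row 27 [11011]: F1=1 F2=0 (differ) -> 1
  row 28 [11100]: F1=0 F2=1 (differ) -> 1
  row 29 [11101]: F1=1 F2=1 -> 0
  row 30 [11110]: F1=0 F2=1 (differ) -> 1
  row 31 [11111]: F1=1 F2=1 -> 0
Full result column, 8 rows per line (p,q fixed per line; r,s,t runs 000..111 left to right):
  rows 0-7 [p,q=00]: 11111111  (ones: 8)
  rows 8-15 [p,q=01]: 11111111  (ones: 8)
  rows 16-23 [p,q=10]: 11111010  (ones: 6)
  rows 24-31 [p,q=11]: 11111010  (ones: 6)
Disagreements = 8+8+6+6 = 28

28


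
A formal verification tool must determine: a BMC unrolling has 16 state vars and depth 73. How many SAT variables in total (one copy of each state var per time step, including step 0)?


BMC unrolls to depth k, creating one copy of each state var for steps 0..k.
Step count = 73 + 1 = 74 (steps 0 through 73)
Vars per step = 16
Total = 16 * 74 = 1184

1184


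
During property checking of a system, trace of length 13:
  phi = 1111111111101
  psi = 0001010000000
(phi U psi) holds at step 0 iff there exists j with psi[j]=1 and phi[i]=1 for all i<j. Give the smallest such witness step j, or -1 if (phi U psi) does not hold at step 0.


(phi U psi) at 0: need smallest j with psi[j]=1 and phi[i]=1 for all i in [0,j).
Scan from step 0:
  step 0: phi=1, psi=0 -> continue
  step 1: phi=1, psi=0 -> continue
  step 2: phi=1, psi=0 -> continue
  step 3: psi=1 and phi held for [0,3) -> witness found
Witness step = 3

3


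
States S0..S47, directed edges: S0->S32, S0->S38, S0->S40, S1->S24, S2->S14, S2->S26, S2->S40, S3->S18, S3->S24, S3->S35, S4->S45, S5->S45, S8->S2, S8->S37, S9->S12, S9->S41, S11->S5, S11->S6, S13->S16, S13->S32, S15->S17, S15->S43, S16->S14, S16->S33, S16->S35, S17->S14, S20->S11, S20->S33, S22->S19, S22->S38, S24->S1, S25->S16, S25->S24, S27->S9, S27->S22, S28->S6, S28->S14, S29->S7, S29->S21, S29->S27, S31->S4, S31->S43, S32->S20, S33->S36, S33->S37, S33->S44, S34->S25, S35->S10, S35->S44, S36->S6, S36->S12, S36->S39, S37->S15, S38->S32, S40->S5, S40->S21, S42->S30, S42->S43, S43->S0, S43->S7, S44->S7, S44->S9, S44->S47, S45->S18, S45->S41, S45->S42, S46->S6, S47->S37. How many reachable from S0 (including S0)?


BFS from S0:
  layer 0: {S0}
  layer 1: {S32, S38, S40}
  layer 2: {S5, S20, S21}
  layer 3: {S11, S33, S45}
  layer 4: {S6, S18, S36, S37, S41, S42, S44}
  layer 5: {S7, S9, S12, S15, S30, S39, S43, S47}
  layer 6: {S17}
  layer 7: {S14}
Reachable set: {S0, S5, S6, S7, S9, S11, S12, S14, S15, S17, S18, S20, S21, S30, S32, S33, S36, S37, S38, S39, S40, S41, S42, S43, S44, S45, S47}
Count = 27

27


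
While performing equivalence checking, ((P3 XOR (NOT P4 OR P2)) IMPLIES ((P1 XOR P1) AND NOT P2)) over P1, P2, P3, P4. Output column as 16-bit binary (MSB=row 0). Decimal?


Formula: ((P3 XOR (NOT P4 OR P2)) IMPLIES ((P1 XOR P1) AND NOT P2)) over P1, P2, P3, P4 (16 rows)
Evaluate each row (bits = P1,P2,P3,P4, MSB first):
  row 0 [0000]: ((0 XOR (NOT 0 OR 0)) IMPLIES ((0 XOR 0) AND NOT 0)) -> 0
  row 1 [0001]: ((0 XOR (NOT 1 OR 0)) IMPLIES ((0 XOR 0) AND NOT 0)) -> 1
  row 2 [0010]: ((1 XOR (NOT 0 OR 0)) IMPLIES ((0 XOR 0) AND NOT 0)) -> 1
  row 3 [0011]: ((1 XOR (NOT 1 OR 0)) IMPLIES ((0 XOR 0) AND NOT 0)) -> 0
  row 4 [0100]: ((0 XOR (NOT 0 OR 1)) IMPLIES ((0 XOR 0) AND NOT 1)) -> 0
  row 5 [0101]: ((0 XOR (NOT 1 OR 1)) IMPLIES ((0 XOR 0) AND NOT 1)) -> 0
  row 6 [0110]: ((1 XOR (NOT 0 OR 1)) IMPLIES ((0 XOR 0) AND NOT 1)) -> 1
  row 7 [0111]: ((1 XOR (NOT 1 OR 1)) IMPLIES ((0 XOR 0) AND NOT 1)) -> 1
  row 8 [1000]: ((0 XOR (NOT 0 OR 0)) IMPLIES ((1 XOR 1) AND NOT 0)) -> 0
  row 9 [1001]: ((0 XOR (NOT 1 OR 0)) IMPLIES ((1 XOR 1) AND NOT 0)) -> 1
  row 10 [1010]: ((1 XOR (NOT 0 OR 0)) IMPLIES ((1 XOR 1) AND NOT 0)) -> 1
  row 11 [1011]: ((1 XOR (NOT 1 OR 0)) IMPLIES ((1 XOR 1) AND NOT 0)) -> 0
  row 12 [1100]: ((0 XOR (NOT 0 OR 1)) IMPLIES ((1 XOR 1) AND NOT 1)) -> 0
  row 13 [1101]: ((0 XOR (NOT 1 OR 1)) IMPLIES ((1 XOR 1) AND NOT 1)) -> 0
  row 14 [1110]: ((1 XOR (NOT 0 OR 1)) IMPLIES ((1 XOR 1) AND NOT 1)) -> 1
  row 15 [1111]: ((1 XOR (NOT 1 OR 1)) IMPLIES ((1 XOR 1) AND NOT 1)) -> 1
Full result column, 4 rows per line (P1,P2 fixed per line; P3,P4 runs 00..11 left to right):
  rows 0-3 [P1,P2=00]: 0110  = hex 6
  rows 4-7 [P1,P2=01]: 0011  = hex 3
  rows 8-11 [P1,P2=10]: 0110  = hex 6
  rows 12-15 [P1,P2=11]: 0011  = hex 3
Output column (row 0 .. row 15) = 0110001101100011
Output column grouped in 4s = 0110 0011 0110 0011 = 0x6363
Convert to decimal digit by digit (value = value*16 + digit):
  6 -> 6
  6*16 + 3 = 99
  99*16 + 6 = 1590
  1590*16 + 3 = 25443
Decimal = 25443

25443


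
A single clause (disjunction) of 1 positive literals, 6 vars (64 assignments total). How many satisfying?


Step 1: Total=2^6=64
Step 2: Unsat when all 1 false: 2^5=32
Step 3: Sat=64-32=32

32


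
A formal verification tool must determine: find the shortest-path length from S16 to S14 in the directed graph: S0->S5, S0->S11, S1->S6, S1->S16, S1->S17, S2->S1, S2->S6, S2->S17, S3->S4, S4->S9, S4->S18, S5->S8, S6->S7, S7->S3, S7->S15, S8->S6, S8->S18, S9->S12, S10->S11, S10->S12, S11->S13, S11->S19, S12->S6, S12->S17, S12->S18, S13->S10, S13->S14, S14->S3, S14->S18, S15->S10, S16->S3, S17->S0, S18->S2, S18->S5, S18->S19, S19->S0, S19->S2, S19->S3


BFS layer-by-layer from S16:
  dist 0: {S16}
  dist 1: {S3}
  dist 2: {S4}
  dist 3: {S9, S18}
  dist 4: {S2, S5, S12, S19}
  dist 5: {S0, S1, S6, S8, S17}
  dist 6: {S7, S11}
  dist 7: {S13, S15}
  dist 8: {S10, S14}
  -> S14 reached at distance 8
Shortest path length = 8

8


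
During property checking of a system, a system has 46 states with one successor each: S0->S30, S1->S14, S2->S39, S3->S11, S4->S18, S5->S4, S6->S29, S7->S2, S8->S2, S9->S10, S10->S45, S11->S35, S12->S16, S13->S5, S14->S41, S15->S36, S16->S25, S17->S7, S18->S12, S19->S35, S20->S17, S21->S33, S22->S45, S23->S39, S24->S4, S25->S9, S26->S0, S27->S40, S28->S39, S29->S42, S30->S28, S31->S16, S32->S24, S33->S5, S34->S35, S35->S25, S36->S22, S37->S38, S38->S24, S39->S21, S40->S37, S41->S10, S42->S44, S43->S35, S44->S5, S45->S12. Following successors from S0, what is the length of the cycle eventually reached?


Trace from S0 until a state repeats:
  S0 -> S30 -> S28 -> S39 -> S21 -> S33 -> S5 -> S4 -> S18 -> S12 -> S16 -> S25 -> S9 -> S10 -> S45 -> S12
S12 first seen at step 9, revisited at step 15.
Cycle length = 15 - 9 = 6

6


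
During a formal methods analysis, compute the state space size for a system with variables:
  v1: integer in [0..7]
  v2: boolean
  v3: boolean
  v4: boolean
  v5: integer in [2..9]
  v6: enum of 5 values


State space = product of domain sizes of all variables.
Domain sizes:
  v1 (integer in [0..7]): 8
  v2 (boolean): 2
  v3 (boolean): 2
  v4 (boolean): 2
  v5 (integer in [2..9]): 8
  v6 (enum of 5 values): 5
Product = 8 * 2 * 2 * 2 * 8 * 5 = 2560

2560


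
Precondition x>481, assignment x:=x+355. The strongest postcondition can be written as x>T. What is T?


Formula: sp(P, x:=E) = exists old_x. (x = E[old_x/x]) AND P[old_x/x] (old_x is the value of x before the assignment; eliminate old_x by solving x = E[old_x/x] for old_x)
Step 1: Precondition P: x>481, i.e. old_x > 481
Step 2: Assignment gives x = old_x + 355, so old_x = x - 355
Step 3: Substitute into P: x - 355 > 481
Step 4: Simplify: x > 481+355 = 836

836


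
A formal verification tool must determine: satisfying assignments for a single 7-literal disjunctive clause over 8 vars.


Step 1: Total=2^8=256
Step 2: Unsat when all 7 false: 2^1=2
Step 3: Sat=256-2=254

254


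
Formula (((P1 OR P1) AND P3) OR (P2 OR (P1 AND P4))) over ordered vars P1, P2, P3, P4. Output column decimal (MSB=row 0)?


Formula: (((P1 OR P1) AND P3) OR (P2 OR (P1 AND P4))) over P1, P2, P3, P4 (16 rows)
Evaluate each row (bits = P1,P2,P3,P4, MSB first):
  row 0 [0000]: (((0 OR 0) AND 0) OR (0 OR (0 AND 0))) -> 0
  row 1 [0001]: (((0 OR 0) AND 0) OR (0 OR (0 AND 1))) -> 0
  row 2 [0010]: (((0 OR 0) AND 1) OR (0 OR (0 AND 0))) -> 0
  row 3 [0011]: (((0 OR 0) AND 1) OR (0 OR (0 AND 1))) -> 0
  row 4 [0100]: (((0 OR 0) AND 0) OR (1 OR (0 AND 0))) -> 1
  row 5 [0101]: (((0 OR 0) AND 0) OR (1 OR (0 AND 1))) -> 1
  row 6 [0110]: (((0 OR 0) AND 1) OR (1 OR (0 AND 0))) -> 1
  row 7 [0111]: (((0 OR 0) AND 1) OR (1 OR (0 AND 1))) -> 1
  row 8 [1000]: (((1 OR 1) AND 0) OR (0 OR (1 AND 0))) -> 0
  row 9 [1001]: (((1 OR 1) AND 0) OR (0 OR (1 AND 1))) -> 1
  row 10 [1010]: (((1 OR 1) AND 1) OR (0 OR (1 AND 0))) -> 1
  row 11 [1011]: (((1 OR 1) AND 1) OR (0 OR (1 AND 1))) -> 1
  row 12 [1100]: (((1 OR 1) AND 0) OR (1 OR (1 AND 0))) -> 1
  row 13 [1101]: (((1 OR 1) AND 0) OR (1 OR (1 AND 1))) -> 1
  row 14 [1110]: (((1 OR 1) AND 1) OR (1 OR (1 AND 0))) -> 1
  row 15 [1111]: (((1 OR 1) AND 1) OR (1 OR (1 AND 1))) -> 1
Full result column, 4 rows per line (P1,P2 fixed per line; P3,P4 runs 00..11 left to right):
  rows 0-3 [P1,P2=00]: 0000  = hex 0
  rows 4-7 [P1,P2=01]: 1111  = hex F
  rows 8-11 [P1,P2=10]: 0111  = hex 7
  rows 12-15 [P1,P2=11]: 1111  = hex F
Output column (row 0 .. row 15) = 0000111101111111
Output column grouped in 4s = 0000 1111 0111 1111 = 0x0F7F
Convert to decimal digit by digit (value = value*16 + digit):
  0 -> 0
  0*16 + 15 (F) = 15
  15*16 + 7 = 247
  247*16 + 15 (F) = 3967
Decimal = 3967

3967


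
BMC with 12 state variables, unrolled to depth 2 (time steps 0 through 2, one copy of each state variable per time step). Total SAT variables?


BMC unrolls to depth k, creating one copy of each state var for steps 0..k.
Step count = 2 + 1 = 3 (steps 0 through 2)
Vars per step = 12
Total = 12 * 3 = 36

36


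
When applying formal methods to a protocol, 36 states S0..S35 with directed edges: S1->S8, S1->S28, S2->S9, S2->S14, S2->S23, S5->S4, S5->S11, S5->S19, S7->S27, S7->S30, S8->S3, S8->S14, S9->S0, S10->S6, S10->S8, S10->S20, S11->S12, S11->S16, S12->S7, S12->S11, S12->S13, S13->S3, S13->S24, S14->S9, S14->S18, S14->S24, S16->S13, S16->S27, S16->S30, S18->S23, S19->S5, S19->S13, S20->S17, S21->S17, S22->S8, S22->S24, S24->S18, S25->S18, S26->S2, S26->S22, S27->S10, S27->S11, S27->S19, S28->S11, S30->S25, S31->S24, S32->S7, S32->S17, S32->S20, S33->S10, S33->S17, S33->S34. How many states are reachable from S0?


BFS from S0:
  layer 0: {S0}
Reachable set: {S0}
Count = 1

1


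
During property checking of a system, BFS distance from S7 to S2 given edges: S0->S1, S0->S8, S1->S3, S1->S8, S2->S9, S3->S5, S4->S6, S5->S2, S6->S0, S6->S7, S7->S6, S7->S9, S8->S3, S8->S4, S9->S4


BFS layer-by-layer from S7:
  dist 0: {S7}
  dist 1: {S6, S9}
  dist 2: {S0, S4}
  dist 3: {S1, S8}
  dist 4: {S3}
  dist 5: {S5}
  dist 6: {S2}
  -> S2 reached at distance 6
Shortest path length = 6

6
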